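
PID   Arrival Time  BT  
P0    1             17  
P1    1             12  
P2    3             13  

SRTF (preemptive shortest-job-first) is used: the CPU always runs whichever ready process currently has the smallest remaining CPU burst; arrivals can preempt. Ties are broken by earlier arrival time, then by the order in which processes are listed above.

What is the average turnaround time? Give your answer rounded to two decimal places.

25.67

Schedule: | idle 0-1 | P1 1-13 | P2 13-26 | P0 26-43 |
Completion: P0=43  P1=13  P2=26
Turnaround (C−A): P0=42  P1=12  P2=23
Turnaround times: P0=42, P1=12, P2=23
Average turnaround = (42+12+23) / 3 = 77/3 = 25.67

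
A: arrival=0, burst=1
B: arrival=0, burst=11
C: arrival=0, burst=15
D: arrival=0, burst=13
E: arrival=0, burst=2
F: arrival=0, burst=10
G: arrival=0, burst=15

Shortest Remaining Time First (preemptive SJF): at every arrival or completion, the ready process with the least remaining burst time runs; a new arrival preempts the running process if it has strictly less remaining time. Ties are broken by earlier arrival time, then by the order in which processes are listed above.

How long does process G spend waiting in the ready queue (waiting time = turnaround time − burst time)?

Schedule: | A 0-1 | E 1-3 | F 3-13 | B 13-24 | D 24-37 | C 37-52 | G 52-67 |
Completion: A=1  B=24  C=52  D=37  E=3  F=13  G=67
Turnaround (C−A): A=1  B=24  C=52  D=37  E=3  F=13  G=67
Waiting(G) = turnaround − burst = 67 − 15 = 52

52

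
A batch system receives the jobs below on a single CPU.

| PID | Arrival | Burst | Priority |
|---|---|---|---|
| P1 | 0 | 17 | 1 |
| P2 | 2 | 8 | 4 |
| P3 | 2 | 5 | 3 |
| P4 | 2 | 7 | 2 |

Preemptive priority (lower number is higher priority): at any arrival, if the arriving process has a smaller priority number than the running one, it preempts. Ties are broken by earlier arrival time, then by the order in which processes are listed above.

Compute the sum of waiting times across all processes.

64

Gantt: | P1 0-17 | P4 17-24 | P3 24-29 | P2 29-37 |
Completion: P1=17  P2=37  P3=29  P4=24
Waiting = turnaround − burst: P1=0, P2=27, P3=22, P4=15
Total waiting = 0 + 27 + 22 + 15 = 64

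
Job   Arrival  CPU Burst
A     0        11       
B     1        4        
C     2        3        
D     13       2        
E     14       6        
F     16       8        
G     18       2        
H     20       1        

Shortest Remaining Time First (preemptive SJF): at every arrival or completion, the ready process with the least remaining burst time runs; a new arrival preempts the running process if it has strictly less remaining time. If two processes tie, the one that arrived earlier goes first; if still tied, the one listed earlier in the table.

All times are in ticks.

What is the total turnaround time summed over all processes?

74

Timeline: | A 0-1 | B 1-5 | C 5-8 | A 8-13 | D 13-15 | A 15-20 | H 20-21 | G 21-23 | E 23-29 | F 29-37 |
Completion: A=20  B=5  C=8  D=15  E=29  F=37  G=23  H=21
Turnaround (C−A): A=20  B=4  C=6  D=2  E=15  F=21  G=5  H=1
Turnaround = completion − arrival: A=20, B=4, C=6, D=2, E=15, F=21, G=5, H=1
Total turnaround = 20 + 4 + 6 + 2 + 15 + 21 + 5 + 1 = 74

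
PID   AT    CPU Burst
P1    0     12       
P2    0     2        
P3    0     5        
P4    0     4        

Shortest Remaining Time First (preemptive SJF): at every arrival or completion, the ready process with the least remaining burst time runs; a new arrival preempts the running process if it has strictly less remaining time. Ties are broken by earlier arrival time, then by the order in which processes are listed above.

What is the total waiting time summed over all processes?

Timeline: | P2 0-2 | P4 2-6 | P3 6-11 | P1 11-23 |
Completion: P1=23  P2=2  P3=11  P4=6
Turnaround (C−A): P1=23  P2=2  P3=11  P4=6
Waiting = turnaround − burst: P1=11, P2=0, P3=6, P4=2
Total waiting = 11 + 0 + 6 + 2 = 19

19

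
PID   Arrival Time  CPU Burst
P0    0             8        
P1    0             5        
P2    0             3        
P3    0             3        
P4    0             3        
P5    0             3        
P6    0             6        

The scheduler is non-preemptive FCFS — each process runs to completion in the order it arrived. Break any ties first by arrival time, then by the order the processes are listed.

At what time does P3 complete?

19

Timeline: | P0 0-8 | P1 8-13 | P2 13-16 | P3 16-19 | P4 19-22 | P5 22-25 | P6 25-31 |
Completion: P0=8  P1=13  P2=16  P3=19  P4=22  P5=25  P6=31
Turnaround (C−A): P0=8  P1=13  P2=16  P3=19  P4=22  P5=25  P6=31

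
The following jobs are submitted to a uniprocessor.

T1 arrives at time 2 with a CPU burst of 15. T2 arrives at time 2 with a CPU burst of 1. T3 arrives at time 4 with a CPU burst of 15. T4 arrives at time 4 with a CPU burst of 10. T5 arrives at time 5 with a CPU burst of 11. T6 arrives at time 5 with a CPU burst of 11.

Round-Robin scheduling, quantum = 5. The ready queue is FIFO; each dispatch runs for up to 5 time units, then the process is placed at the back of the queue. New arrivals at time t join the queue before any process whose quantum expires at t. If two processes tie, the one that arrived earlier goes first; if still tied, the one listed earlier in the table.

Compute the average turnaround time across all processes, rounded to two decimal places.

Gantt: | idle 0-2 | T1 2-7 | T2 7-8 | T3 8-13 | T4 13-18 | T5 18-23 | T6 23-28 | T1 28-33 | T3 33-38 | T4 38-43 | T5 43-48 | T6 48-53 | T1 53-58 | T3 58-63 | T5 63-64 | T6 64-65 |
Completion: T1=58  T2=8  T3=63  T4=43  T5=64  T6=65
Turnaround (C−A): T1=56  T2=6  T3=59  T4=39  T5=59  T6=60
Turnaround times: T1=56, T2=6, T3=59, T4=39, T5=59, T6=60
Average turnaround = (56+6+59+39+59+60) / 6 = 279/6 = 46.50

46.50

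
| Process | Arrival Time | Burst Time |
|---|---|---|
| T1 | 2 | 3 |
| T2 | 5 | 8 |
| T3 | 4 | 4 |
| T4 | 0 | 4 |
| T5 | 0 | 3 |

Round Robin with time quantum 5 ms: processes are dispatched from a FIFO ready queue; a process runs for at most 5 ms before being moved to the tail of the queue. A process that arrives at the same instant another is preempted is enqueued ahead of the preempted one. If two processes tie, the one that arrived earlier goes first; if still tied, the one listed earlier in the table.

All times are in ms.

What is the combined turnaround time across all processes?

Gantt: | T4 0-4 | T5 4-7 | T1 7-10 | T3 10-14 | T2 14-22 |
Completion: T1=10  T2=22  T3=14  T4=4  T5=7
Turnaround (C−A): T1=8  T2=17  T3=10  T4=4  T5=7
Turnaround = completion − arrival: T1=8, T2=17, T3=10, T4=4, T5=7
Total turnaround = 8 + 17 + 10 + 4 + 7 = 46

46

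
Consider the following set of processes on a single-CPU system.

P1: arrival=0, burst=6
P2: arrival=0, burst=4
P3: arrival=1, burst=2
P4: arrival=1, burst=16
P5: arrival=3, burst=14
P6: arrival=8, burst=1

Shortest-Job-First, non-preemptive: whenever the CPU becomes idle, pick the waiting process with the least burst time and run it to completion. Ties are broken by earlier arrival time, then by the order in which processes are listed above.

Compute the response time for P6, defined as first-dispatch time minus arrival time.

Schedule: | P2 0-4 | P3 4-6 | P1 6-12 | P6 12-13 | P5 13-27 | P4 27-43 |
Completion: P1=12  P2=4  P3=6  P4=43  P5=27  P6=13
Response(P6) = first start − arrival = 12 − 8 = 4

4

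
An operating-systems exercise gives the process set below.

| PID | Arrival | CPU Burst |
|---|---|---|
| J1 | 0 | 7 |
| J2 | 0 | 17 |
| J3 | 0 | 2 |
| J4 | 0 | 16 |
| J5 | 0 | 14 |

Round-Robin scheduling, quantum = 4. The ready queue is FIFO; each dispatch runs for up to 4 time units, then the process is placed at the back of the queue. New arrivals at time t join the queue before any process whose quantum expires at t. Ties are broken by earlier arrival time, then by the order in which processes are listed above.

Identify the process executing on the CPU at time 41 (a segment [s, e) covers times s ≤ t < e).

Schedule: | J1 0-4 | J2 4-8 | J3 8-10 | J4 10-14 | J5 14-18 | J1 18-21 | J2 21-25 | J4 25-29 | J5 29-33 | J2 33-37 | J4 37-41 | J5 41-45 | J2 45-49 | J4 49-53 | J5 53-55 | J2 55-56 |
Completion: J1=21  J2=56  J3=10  J4=53  J5=55

J5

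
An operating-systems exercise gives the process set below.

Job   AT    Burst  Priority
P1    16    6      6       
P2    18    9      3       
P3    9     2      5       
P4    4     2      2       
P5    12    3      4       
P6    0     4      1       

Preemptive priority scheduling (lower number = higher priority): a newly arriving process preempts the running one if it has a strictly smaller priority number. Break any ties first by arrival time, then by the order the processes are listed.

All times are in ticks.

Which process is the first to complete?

P6

Schedule: | P6 0-4 | P4 4-6 | idle 6-9 | P3 9-11 | idle 11-12 | P5 12-15 | idle 15-16 | P1 16-18 | P2 18-27 | P1 27-31 |
Completion: P1=31  P2=27  P3=11  P4=6  P5=15  P6=4
Finish order: P6 → P4 → P3 → P5 → P2 → P1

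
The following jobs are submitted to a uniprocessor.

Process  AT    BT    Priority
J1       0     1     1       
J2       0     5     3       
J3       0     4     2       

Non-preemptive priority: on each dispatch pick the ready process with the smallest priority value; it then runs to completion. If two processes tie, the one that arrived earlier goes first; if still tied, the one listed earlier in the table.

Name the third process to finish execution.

Timeline: | J1 0-1 | J3 1-5 | J2 5-10 |
Completion: J1=1  J2=10  J3=5
Turnaround (C−A): J1=1  J2=10  J3=5
Finish order: J1 → J3 → J2

J2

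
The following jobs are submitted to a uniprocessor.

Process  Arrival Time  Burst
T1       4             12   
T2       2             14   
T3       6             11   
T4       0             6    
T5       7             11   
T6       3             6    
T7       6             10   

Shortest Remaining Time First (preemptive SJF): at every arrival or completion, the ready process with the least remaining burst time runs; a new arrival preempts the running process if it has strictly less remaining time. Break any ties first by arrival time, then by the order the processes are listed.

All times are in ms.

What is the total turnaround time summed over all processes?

215

Schedule: | T4 0-6 | T6 6-12 | T7 12-22 | T3 22-33 | T5 33-44 | T1 44-56 | T2 56-70 |
Completion: T1=56  T2=70  T3=33  T4=6  T5=44  T6=12  T7=22
Turnaround = completion − arrival: T1=52, T2=68, T3=27, T4=6, T5=37, T6=9, T7=16
Total turnaround = 52 + 68 + 27 + 6 + 37 + 9 + 16 = 215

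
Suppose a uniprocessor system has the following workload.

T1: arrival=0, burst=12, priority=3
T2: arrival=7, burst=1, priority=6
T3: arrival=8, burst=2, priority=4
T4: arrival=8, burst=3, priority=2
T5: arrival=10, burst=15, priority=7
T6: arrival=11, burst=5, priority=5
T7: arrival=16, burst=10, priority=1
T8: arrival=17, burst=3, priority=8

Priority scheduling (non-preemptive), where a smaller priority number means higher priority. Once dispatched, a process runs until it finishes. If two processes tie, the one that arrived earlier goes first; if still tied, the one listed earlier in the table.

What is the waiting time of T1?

Schedule: | T1 0-12 | T4 12-15 | T3 15-17 | T7 17-27 | T6 27-32 | T2 32-33 | T5 33-48 | T8 48-51 |
Completion: T1=12  T2=33  T3=17  T4=15  T5=48  T6=32  T7=27  T8=51
Turnaround (C−A): T1=12  T2=26  T3=9  T4=7  T5=38  T6=21  T7=11  T8=34
Waiting(T1) = turnaround − burst = 12 − 12 = 0

0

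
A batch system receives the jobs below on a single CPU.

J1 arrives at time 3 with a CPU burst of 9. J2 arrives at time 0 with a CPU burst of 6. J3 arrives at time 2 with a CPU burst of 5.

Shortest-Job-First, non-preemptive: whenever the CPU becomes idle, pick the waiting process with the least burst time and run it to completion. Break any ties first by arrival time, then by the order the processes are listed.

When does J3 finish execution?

Timeline: | J2 0-6 | J3 6-11 | J1 11-20 |
Completion: J1=20  J2=6  J3=11
Turnaround (C−A): J1=17  J2=6  J3=9

11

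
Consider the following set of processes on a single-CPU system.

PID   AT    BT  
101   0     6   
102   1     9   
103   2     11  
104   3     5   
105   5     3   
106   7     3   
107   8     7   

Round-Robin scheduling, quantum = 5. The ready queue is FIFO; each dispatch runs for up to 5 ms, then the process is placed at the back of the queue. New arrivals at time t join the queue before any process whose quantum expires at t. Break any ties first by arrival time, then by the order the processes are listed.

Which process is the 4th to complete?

106

Gantt: | 101 0-5 | 102 5-10 | 103 10-15 | 104 15-20 | 105 20-23 | 101 23-24 | 106 24-27 | 107 27-32 | 102 32-36 | 103 36-41 | 107 41-43 | 103 43-44 |
Completion: 101=24  102=36  103=44  104=20  105=23  106=27  107=43
Turnaround (C−A): 101=24  102=35  103=42  104=17  105=18  106=20  107=35
Finish order: 104 → 105 → 101 → 106 → 102 → 107 → 103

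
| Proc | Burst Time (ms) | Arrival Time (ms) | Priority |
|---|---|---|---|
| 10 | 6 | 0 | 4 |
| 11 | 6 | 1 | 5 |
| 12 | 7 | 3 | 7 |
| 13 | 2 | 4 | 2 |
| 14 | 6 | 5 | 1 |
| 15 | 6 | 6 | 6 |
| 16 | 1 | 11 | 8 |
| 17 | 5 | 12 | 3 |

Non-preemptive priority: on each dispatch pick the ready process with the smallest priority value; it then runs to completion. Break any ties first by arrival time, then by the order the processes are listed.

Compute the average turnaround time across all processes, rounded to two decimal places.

Timeline: | 10 0-6 | 14 6-12 | 13 12-14 | 17 14-19 | 11 19-25 | 15 25-31 | 12 31-38 | 16 38-39 |
Completion: 10=6  11=25  12=38  13=14  14=12  15=31  16=39  17=19
Turnaround (C−A): 10=6  11=24  12=35  13=10  14=7  15=25  16=28  17=7
Turnaround times: 10=6, 11=24, 12=35, 13=10, 14=7, 15=25, 16=28, 17=7
Average turnaround = (6+24+35+10+7+25+28+7) / 8 = 142/8 = 17.75

17.75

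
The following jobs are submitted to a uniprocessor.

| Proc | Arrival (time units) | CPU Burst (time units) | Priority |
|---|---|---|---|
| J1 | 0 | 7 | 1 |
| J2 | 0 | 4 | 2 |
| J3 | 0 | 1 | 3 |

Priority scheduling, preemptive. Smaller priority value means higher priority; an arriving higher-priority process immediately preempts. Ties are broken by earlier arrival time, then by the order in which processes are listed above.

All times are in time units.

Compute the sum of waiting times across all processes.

Timeline: | J1 0-7 | J2 7-11 | J3 11-12 |
Completion: J1=7  J2=11  J3=12
Waiting = turnaround − burst: J1=0, J2=7, J3=11
Total waiting = 0 + 7 + 11 = 18

18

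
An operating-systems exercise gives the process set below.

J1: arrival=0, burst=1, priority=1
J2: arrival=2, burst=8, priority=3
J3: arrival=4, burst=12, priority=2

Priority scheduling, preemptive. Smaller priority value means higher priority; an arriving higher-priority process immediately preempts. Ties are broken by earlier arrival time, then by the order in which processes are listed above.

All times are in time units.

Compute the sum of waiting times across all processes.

Schedule: | J1 0-1 | idle 1-2 | J2 2-4 | J3 4-16 | J2 16-22 |
Completion: J1=1  J2=22  J3=16
Waiting = turnaround − burst: J1=0, J2=12, J3=0
Total waiting = 0 + 12 + 0 = 12

12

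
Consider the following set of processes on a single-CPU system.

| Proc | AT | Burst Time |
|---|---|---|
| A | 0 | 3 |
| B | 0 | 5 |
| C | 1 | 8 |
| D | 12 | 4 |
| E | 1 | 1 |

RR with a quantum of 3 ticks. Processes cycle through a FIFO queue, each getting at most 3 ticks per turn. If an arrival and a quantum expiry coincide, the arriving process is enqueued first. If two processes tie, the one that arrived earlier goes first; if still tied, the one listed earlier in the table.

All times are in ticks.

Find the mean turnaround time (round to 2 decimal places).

Timeline: | A 0-3 | B 3-6 | C 6-9 | E 9-10 | B 10-12 | C 12-15 | D 15-18 | C 18-20 | D 20-21 |
Completion: A=3  B=12  C=20  D=21  E=10
Turnaround (C−A): A=3  B=12  C=19  D=9  E=9
Turnaround times: A=3, B=12, C=19, D=9, E=9
Average turnaround = (3+12+19+9+9) / 5 = 52/5 = 10.40

10.40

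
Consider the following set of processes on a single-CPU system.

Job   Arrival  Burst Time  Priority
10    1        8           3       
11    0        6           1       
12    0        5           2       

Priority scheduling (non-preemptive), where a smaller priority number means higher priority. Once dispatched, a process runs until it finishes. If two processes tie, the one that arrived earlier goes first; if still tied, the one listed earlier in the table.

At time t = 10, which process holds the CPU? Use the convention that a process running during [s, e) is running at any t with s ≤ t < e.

Schedule: | 11 0-6 | 12 6-11 | 10 11-19 |
Completion: 10=19  11=6  12=11
Turnaround (C−A): 10=18  11=6  12=11

12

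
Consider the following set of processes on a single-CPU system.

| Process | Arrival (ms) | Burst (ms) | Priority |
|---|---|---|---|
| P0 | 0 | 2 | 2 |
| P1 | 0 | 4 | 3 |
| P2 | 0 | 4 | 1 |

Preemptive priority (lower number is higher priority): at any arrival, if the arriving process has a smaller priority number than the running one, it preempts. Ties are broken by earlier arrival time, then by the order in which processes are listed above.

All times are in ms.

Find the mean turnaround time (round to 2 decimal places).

6.67

Schedule: | P2 0-4 | P0 4-6 | P1 6-10 |
Completion: P0=6  P1=10  P2=4
Turnaround (C−A): P0=6  P1=10  P2=4
Turnaround times: P0=6, P1=10, P2=4
Average turnaround = (6+10+4) / 3 = 20/3 = 6.67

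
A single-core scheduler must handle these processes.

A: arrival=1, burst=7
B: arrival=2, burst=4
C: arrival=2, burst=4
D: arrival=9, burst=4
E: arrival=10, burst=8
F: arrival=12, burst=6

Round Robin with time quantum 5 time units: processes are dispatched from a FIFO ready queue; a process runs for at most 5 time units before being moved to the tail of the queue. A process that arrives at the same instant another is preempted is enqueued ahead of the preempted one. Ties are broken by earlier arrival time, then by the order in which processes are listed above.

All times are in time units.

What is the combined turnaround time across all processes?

91

Gantt: | idle 0-1 | A 1-6 | B 6-10 | C 10-14 | A 14-16 | D 16-20 | E 20-25 | F 25-30 | E 30-33 | F 33-34 |
Completion: A=16  B=10  C=14  D=20  E=33  F=34
Turnaround (C−A): A=15  B=8  C=12  D=11  E=23  F=22
Turnaround = completion − arrival: A=15, B=8, C=12, D=11, E=23, F=22
Total turnaround = 15 + 8 + 12 + 11 + 23 + 22 = 91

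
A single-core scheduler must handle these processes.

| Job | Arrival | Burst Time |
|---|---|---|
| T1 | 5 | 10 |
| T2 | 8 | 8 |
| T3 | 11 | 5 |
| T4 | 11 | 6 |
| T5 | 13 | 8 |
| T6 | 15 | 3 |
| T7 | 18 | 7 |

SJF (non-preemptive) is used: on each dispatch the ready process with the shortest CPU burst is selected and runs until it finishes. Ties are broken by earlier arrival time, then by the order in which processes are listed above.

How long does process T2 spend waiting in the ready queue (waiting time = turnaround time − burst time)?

Gantt: | idle 0-5 | T1 5-15 | T6 15-18 | T3 18-23 | T4 23-29 | T7 29-36 | T2 36-44 | T5 44-52 |
Completion: T1=15  T2=44  T3=23  T4=29  T5=52  T6=18  T7=36
Waiting(T2) = turnaround − burst = 36 − 8 = 28

28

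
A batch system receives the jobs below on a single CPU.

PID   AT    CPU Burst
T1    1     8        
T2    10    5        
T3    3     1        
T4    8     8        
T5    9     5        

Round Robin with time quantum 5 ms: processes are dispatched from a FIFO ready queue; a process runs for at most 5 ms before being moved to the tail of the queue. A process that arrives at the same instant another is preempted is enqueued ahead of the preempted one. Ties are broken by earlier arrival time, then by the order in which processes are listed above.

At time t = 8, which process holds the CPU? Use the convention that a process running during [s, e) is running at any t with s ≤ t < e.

Timeline: | idle 0-1 | T1 1-6 | T3 6-7 | T1 7-10 | T4 10-15 | T5 15-20 | T2 20-25 | T4 25-28 |
Completion: T1=10  T2=25  T3=7  T4=28  T5=20
Turnaround (C−A): T1=9  T2=15  T3=4  T4=20  T5=11

T1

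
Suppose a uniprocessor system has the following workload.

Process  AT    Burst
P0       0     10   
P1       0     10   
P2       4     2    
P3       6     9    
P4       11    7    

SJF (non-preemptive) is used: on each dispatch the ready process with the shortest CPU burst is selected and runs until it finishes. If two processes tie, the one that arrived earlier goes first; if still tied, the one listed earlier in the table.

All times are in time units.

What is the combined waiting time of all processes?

48

Timeline: | P0 0-10 | P2 10-12 | P4 12-19 | P3 19-28 | P1 28-38 |
Completion: P0=10  P1=38  P2=12  P3=28  P4=19
Turnaround (C−A): P0=10  P1=38  P2=8  P3=22  P4=8
Waiting = turnaround − burst: P0=0, P1=28, P2=6, P3=13, P4=1
Total waiting = 0 + 28 + 6 + 13 + 1 = 48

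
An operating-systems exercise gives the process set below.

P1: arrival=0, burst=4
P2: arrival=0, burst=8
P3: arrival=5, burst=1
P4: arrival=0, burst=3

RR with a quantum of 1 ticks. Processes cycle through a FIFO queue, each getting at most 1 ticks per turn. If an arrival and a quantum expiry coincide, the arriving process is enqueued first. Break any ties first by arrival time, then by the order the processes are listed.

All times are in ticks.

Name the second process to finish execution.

Gantt: | P1 0-1 | P2 1-2 | P4 2-3 | P1 3-4 | P2 4-5 | P4 5-6 | P1 6-7 | P3 7-8 | P2 8-9 | P4 9-10 | P1 10-11 | P2 11-16 |
Completion: P1=11  P2=16  P3=8  P4=10
Turnaround (C−A): P1=11  P2=16  P3=3  P4=10
Finish order: P3 → P4 → P1 → P2

P4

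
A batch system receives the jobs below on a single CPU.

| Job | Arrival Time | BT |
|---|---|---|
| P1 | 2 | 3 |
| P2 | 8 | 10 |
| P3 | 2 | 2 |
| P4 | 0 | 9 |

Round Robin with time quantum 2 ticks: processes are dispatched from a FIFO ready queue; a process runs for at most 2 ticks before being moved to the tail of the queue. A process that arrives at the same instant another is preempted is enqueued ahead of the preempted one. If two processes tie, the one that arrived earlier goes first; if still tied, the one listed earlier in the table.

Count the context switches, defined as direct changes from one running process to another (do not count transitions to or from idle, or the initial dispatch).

11

Gantt: | P4 0-2 | P1 2-4 | P3 4-6 | P4 6-8 | P1 8-9 | P2 9-11 | P4 11-13 | P2 13-15 | P4 15-17 | P2 17-19 | P4 19-20 | P2 20-24 |
Completion: P1=9  P2=24  P3=6  P4=20
Turnaround (C−A): P1=7  P2=16  P3=4  P4=20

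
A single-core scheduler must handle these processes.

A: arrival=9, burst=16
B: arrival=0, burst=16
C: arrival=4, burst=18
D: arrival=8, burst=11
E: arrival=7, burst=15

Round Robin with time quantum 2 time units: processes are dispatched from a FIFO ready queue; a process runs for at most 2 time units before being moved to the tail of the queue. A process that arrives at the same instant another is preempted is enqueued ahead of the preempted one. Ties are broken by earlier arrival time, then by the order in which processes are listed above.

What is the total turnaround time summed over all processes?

Timeline: | B 0-4 | C 4-6 | B 6-8 | C 8-10 | E 10-12 | D 12-14 | B 14-16 | A 16-18 | C 18-20 | E 20-22 | D 22-24 | B 24-26 | A 26-28 | C 28-30 | E 30-32 | D 32-34 | B 34-36 | A 36-38 | C 38-40 | E 40-42 | D 42-44 | B 44-46 | A 46-48 | C 48-50 | E 50-52 | D 52-54 | B 54-56 | A 56-58 | C 58-60 | E 60-62 | D 62-63 | A 63-65 | C 65-67 | E 67-69 | A 69-71 | C 71-73 | E 73-74 | A 74-76 |
Completion: A=76  B=56  C=73  D=63  E=74
Turnaround = completion − arrival: A=67, B=56, C=69, D=55, E=67
Total turnaround = 67 + 56 + 69 + 55 + 67 = 314

314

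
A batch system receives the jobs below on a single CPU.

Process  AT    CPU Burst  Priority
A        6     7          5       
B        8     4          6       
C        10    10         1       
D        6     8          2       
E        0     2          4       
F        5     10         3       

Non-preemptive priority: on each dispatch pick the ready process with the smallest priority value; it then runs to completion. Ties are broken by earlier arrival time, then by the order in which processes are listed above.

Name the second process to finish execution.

F

Schedule: | E 0-2 | idle 2-5 | F 5-15 | C 15-25 | D 25-33 | A 33-40 | B 40-44 |
Completion: A=40  B=44  C=25  D=33  E=2  F=15
Turnaround (C−A): A=34  B=36  C=15  D=27  E=2  F=10
Finish order: E → F → C → D → A → B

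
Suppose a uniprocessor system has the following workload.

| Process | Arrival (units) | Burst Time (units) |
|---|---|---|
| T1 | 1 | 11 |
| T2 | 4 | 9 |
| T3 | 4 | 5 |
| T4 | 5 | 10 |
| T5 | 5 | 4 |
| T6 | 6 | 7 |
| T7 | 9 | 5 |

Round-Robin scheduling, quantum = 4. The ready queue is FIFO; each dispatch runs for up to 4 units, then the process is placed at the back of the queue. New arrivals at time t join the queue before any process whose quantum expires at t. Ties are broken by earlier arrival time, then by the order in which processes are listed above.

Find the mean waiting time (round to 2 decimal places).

31.14

Gantt: | idle 0-1 | T1 1-5 | T2 5-9 | T3 9-13 | T4 13-17 | T5 17-21 | T1 21-25 | T6 25-29 | T7 29-33 | T2 33-37 | T3 37-38 | T4 38-42 | T1 42-45 | T6 45-48 | T7 48-49 | T2 49-50 | T4 50-52 |
Completion: T1=45  T2=50  T3=38  T4=52  T5=21  T6=48  T7=49
Turnaround (C−A): T1=44  T2=46  T3=34  T4=47  T5=16  T6=42  T7=40
Waiting times: T1=33, T2=37, T3=29, T4=37, T5=12, T6=35, T7=35
Average waiting = (33+37+29+37+12+35+35) / 7 = 218/7 = 31.14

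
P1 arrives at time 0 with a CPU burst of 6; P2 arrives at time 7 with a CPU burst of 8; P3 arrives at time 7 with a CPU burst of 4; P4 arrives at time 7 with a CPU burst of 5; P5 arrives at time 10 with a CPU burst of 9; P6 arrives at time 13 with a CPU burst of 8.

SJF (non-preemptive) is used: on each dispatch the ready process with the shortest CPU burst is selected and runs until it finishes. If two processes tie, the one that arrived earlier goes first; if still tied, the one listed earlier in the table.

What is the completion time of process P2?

24

Schedule: | P1 0-6 | idle 6-7 | P3 7-11 | P4 11-16 | P2 16-24 | P6 24-32 | P5 32-41 |
Completion: P1=6  P2=24  P3=11  P4=16  P5=41  P6=32
Turnaround (C−A): P1=6  P2=17  P3=4  P4=9  P5=31  P6=19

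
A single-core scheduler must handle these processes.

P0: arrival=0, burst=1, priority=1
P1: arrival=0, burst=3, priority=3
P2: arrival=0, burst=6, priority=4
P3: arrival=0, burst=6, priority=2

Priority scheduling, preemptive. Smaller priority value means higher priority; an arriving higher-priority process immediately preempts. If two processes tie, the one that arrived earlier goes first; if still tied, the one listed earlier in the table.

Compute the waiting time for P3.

1

Schedule: | P0 0-1 | P3 1-7 | P1 7-10 | P2 10-16 |
Completion: P0=1  P1=10  P2=16  P3=7
Waiting(P3) = turnaround − burst = 7 − 6 = 1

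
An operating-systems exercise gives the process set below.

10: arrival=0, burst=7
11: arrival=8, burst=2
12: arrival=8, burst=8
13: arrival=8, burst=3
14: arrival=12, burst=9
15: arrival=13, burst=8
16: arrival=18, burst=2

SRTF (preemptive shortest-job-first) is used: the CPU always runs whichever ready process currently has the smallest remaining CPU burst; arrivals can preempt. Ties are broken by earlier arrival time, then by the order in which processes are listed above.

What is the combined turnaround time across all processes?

Gantt: | 10 0-7 | idle 7-8 | 11 8-10 | 13 10-13 | 12 13-18 | 16 18-20 | 12 20-23 | 15 23-31 | 14 31-40 |
Completion: 10=7  11=10  12=23  13=13  14=40  15=31  16=20
Turnaround = completion − arrival: 10=7, 11=2, 12=15, 13=5, 14=28, 15=18, 16=2
Total turnaround = 7 + 2 + 15 + 5 + 28 + 18 + 2 = 77

77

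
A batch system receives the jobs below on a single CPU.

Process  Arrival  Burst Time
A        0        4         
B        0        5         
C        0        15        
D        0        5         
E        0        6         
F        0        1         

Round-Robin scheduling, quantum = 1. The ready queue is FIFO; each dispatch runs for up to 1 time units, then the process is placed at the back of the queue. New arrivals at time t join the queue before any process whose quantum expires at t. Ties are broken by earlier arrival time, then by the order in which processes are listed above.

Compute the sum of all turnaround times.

Timeline: | A 0-1 | B 1-2 | C 2-3 | D 3-4 | E 4-5 | F 5-6 | A 6-7 | B 7-8 | C 8-9 | D 9-10 | E 10-11 | A 11-12 | B 12-13 | C 13-14 | D 14-15 | E 15-16 | A 16-17 | B 17-18 | C 18-19 | D 19-20 | E 20-21 | B 21-22 | C 22-23 | D 23-24 | E 24-25 | C 25-26 | E 26-27 | C 27-36 |
Completion: A=17  B=22  C=36  D=24  E=27  F=6
Turnaround = completion − arrival: A=17, B=22, C=36, D=24, E=27, F=6
Total turnaround = 17 + 22 + 36 + 24 + 27 + 6 = 132

132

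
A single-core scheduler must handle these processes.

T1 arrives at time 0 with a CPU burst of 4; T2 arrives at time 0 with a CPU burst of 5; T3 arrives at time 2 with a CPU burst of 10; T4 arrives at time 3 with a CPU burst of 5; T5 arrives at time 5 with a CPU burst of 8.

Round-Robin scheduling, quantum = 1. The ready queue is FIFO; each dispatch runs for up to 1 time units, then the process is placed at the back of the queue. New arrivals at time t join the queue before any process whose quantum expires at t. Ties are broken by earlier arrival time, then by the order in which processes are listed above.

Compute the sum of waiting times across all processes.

Gantt: | T1 0-1 | T2 1-2 | T1 2-3 | T3 3-4 | T2 4-5 | T4 5-6 | T1 6-7 | T3 7-8 | T5 8-9 | T2 9-10 | T4 10-11 | T1 11-12 | T3 12-13 | T5 13-14 | T2 14-15 | T4 15-16 | T3 16-17 | T5 17-18 | T2 18-19 | T4 19-20 | T3 20-21 | T5 21-22 | T4 22-23 | T3 23-24 | T5 24-25 | T3 25-26 | T5 26-27 | T3 27-28 | T5 28-29 | T3 29-30 | T5 30-31 | T3 31-32 |
Completion: T1=12  T2=19  T3=32  T4=23  T5=31
Turnaround (C−A): T1=12  T2=19  T3=30  T4=20  T5=26
Waiting = turnaround − burst: T1=8, T2=14, T3=20, T4=15, T5=18
Total waiting = 8 + 14 + 20 + 15 + 18 = 75

75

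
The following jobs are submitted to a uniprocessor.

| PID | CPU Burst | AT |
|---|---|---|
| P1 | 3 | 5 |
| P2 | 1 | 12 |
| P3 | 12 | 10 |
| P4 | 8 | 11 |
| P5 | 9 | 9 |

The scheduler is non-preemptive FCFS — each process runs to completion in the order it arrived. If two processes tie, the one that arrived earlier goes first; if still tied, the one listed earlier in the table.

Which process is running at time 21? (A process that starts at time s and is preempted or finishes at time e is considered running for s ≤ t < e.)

Timeline: | idle 0-5 | P1 5-8 | idle 8-9 | P5 9-18 | P3 18-30 | P4 30-38 | P2 38-39 |
Completion: P1=8  P2=39  P3=30  P4=38  P5=18
Turnaround (C−A): P1=3  P2=27  P3=20  P4=27  P5=9

P3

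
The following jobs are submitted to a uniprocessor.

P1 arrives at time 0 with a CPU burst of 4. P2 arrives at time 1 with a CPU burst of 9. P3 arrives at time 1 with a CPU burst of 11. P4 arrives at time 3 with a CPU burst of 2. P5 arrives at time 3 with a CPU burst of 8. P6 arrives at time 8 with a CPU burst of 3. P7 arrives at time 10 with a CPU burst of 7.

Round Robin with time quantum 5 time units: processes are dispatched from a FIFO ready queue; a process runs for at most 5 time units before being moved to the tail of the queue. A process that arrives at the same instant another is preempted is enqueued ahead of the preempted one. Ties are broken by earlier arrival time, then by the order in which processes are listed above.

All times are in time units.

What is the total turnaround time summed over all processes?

Schedule: | P1 0-4 | P2 4-9 | P3 9-14 | P4 14-16 | P5 16-21 | P6 21-24 | P2 24-28 | P7 28-33 | P3 33-38 | P5 38-41 | P7 41-43 | P3 43-44 |
Completion: P1=4  P2=28  P3=44  P4=16  P5=41  P6=24  P7=43
Turnaround (C−A): P1=4  P2=27  P3=43  P4=13  P5=38  P6=16  P7=33
Turnaround = completion − arrival: P1=4, P2=27, P3=43, P4=13, P5=38, P6=16, P7=33
Total turnaround = 4 + 27 + 43 + 13 + 38 + 16 + 33 = 174

174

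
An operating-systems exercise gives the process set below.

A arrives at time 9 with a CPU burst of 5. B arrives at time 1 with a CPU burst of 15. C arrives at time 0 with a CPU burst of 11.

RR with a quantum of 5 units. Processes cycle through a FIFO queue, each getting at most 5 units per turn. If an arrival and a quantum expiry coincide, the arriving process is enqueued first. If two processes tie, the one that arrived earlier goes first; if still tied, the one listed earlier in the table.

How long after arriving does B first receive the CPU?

Timeline: | C 0-5 | B 5-10 | C 10-15 | A 15-20 | B 20-25 | C 25-26 | B 26-31 |
Completion: A=20  B=31  C=26
Turnaround (C−A): A=11  B=30  C=26
Response(B) = first start − arrival = 5 − 1 = 4

4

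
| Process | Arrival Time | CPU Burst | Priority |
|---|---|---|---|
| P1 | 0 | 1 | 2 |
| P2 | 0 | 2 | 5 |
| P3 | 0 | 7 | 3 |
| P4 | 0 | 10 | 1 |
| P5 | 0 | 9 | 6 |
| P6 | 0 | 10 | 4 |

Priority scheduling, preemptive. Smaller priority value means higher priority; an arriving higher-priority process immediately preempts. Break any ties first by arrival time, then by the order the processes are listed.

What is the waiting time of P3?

11

Timeline: | P4 0-10 | P1 10-11 | P3 11-18 | P6 18-28 | P2 28-30 | P5 30-39 |
Completion: P1=11  P2=30  P3=18  P4=10  P5=39  P6=28
Turnaround (C−A): P1=11  P2=30  P3=18  P4=10  P5=39  P6=28
Waiting(P3) = turnaround − burst = 18 − 7 = 11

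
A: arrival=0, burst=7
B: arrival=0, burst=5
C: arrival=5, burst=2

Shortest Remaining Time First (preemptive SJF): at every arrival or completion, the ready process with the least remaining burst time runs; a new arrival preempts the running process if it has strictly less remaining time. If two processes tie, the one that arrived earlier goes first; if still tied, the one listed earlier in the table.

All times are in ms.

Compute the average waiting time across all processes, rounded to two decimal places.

2.33

Timeline: | B 0-5 | C 5-7 | A 7-14 |
Completion: A=14  B=5  C=7
Waiting times: A=7, B=0, C=0
Average waiting = (7+0+0) / 3 = 7/3 = 2.33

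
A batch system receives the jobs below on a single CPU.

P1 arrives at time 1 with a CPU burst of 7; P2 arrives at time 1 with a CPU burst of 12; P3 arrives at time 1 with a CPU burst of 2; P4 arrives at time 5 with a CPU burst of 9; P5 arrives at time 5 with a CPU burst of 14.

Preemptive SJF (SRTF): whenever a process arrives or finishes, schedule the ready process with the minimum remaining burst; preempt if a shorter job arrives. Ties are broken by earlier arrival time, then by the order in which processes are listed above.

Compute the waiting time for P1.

Timeline: | idle 0-1 | P3 1-3 | P1 3-10 | P4 10-19 | P2 19-31 | P5 31-45 |
Completion: P1=10  P2=31  P3=3  P4=19  P5=45
Turnaround (C−A): P1=9  P2=30  P3=2  P4=14  P5=40
Waiting(P1) = turnaround − burst = 9 − 7 = 2

2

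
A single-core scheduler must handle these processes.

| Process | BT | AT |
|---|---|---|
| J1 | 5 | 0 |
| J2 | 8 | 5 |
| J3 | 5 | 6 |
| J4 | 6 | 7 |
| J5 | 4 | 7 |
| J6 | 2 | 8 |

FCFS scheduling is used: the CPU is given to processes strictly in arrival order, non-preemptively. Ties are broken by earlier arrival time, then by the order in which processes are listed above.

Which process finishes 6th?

Timeline: | J1 0-5 | J2 5-13 | J3 13-18 | J4 18-24 | J5 24-28 | J6 28-30 |
Completion: J1=5  J2=13  J3=18  J4=24  J5=28  J6=30
Finish order: J1 → J2 → J3 → J4 → J5 → J6

J6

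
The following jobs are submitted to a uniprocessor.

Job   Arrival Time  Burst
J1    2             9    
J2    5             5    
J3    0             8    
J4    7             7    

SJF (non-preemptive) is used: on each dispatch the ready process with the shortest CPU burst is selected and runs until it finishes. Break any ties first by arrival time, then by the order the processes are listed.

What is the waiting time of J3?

0

Timeline: | J3 0-8 | J2 8-13 | J4 13-20 | J1 20-29 |
Completion: J1=29  J2=13  J3=8  J4=20
Waiting(J3) = turnaround − burst = 8 − 8 = 0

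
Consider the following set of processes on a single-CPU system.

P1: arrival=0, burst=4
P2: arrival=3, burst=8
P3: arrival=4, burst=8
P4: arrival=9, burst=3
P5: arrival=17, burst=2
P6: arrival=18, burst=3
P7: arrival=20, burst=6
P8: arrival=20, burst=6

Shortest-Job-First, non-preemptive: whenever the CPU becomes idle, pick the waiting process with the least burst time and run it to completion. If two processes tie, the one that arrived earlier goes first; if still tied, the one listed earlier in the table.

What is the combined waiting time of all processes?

50

Gantt: | P1 0-4 | P2 4-12 | P4 12-15 | P3 15-23 | P5 23-25 | P6 25-28 | P7 28-34 | P8 34-40 |
Completion: P1=4  P2=12  P3=23  P4=15  P5=25  P6=28  P7=34  P8=40
Turnaround (C−A): P1=4  P2=9  P3=19  P4=6  P5=8  P6=10  P7=14  P8=20
Waiting = turnaround − burst: P1=0, P2=1, P3=11, P4=3, P5=6, P6=7, P7=8, P8=14
Total waiting = 0 + 1 + 11 + 3 + 6 + 7 + 8 + 14 = 50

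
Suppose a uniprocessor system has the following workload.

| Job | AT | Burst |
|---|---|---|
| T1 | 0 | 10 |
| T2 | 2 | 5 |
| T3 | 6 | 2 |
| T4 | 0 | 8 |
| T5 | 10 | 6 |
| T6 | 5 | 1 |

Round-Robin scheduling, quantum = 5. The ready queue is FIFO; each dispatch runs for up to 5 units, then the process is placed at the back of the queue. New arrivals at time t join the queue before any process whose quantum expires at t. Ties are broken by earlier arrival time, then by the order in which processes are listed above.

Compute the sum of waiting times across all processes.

Timeline: | T1 0-5 | T4 5-10 | T2 10-15 | T6 15-16 | T1 16-21 | T3 21-23 | T5 23-28 | T4 28-31 | T5 31-32 |
Completion: T1=21  T2=15  T3=23  T4=31  T5=32  T6=16
Turnaround (C−A): T1=21  T2=13  T3=17  T4=31  T5=22  T6=11
Waiting = turnaround − burst: T1=11, T2=8, T3=15, T4=23, T5=16, T6=10
Total waiting = 11 + 8 + 15 + 23 + 16 + 10 = 83

83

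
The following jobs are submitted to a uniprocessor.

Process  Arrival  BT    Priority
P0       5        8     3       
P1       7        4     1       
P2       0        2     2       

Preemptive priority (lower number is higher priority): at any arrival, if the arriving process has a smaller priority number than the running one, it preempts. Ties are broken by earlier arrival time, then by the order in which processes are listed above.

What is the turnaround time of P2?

2

Gantt: | P2 0-2 | idle 2-5 | P0 5-7 | P1 7-11 | P0 11-17 |
Completion: P0=17  P1=11  P2=2
Turnaround(P2) = completion − arrival = 2 − 0 = 2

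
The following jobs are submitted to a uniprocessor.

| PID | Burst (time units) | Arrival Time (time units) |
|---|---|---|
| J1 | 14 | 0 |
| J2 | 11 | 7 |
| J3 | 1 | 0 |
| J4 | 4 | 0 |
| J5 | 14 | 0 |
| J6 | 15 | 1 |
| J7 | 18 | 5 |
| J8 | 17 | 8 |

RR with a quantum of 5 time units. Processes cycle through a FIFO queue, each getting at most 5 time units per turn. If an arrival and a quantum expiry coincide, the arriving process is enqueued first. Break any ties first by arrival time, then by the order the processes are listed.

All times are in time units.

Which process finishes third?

J1

Timeline: | J1 0-5 | J3 5-6 | J4 6-10 | J5 10-15 | J6 15-20 | J7 20-25 | J1 25-30 | J2 30-35 | J8 35-40 | J5 40-45 | J6 45-50 | J7 50-55 | J1 55-59 | J2 59-64 | J8 64-69 | J5 69-73 | J6 73-78 | J7 78-83 | J2 83-84 | J8 84-89 | J7 89-92 | J8 92-94 |
Completion: J1=59  J2=84  J3=6  J4=10  J5=73  J6=78  J7=92  J8=94
Finish order: J3 → J4 → J1 → J5 → J6 → J2 → J7 → J8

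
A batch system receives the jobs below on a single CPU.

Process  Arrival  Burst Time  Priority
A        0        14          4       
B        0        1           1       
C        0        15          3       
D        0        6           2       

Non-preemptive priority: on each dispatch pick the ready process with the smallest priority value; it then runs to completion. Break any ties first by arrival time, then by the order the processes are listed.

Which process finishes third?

Schedule: | B 0-1 | D 1-7 | C 7-22 | A 22-36 |
Completion: A=36  B=1  C=22  D=7
Finish order: B → D → C → A

C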